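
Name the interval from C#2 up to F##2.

augmented fourth

C to F spans four letter names (C-D-E-F), so the interval is some kind of fourth.
The perfect fourth is 5 semitones; here we have 6, one semitone wider: augmented.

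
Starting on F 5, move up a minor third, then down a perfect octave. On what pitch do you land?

Up a minor third from F5: Ab5 (3 semitones up).
Ab5 down a perfect octave → Ab4 (12 semitones).

A flat 4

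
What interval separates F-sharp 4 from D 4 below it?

M3

Descending from F#4 to D4 is the same interval as ascending D4 to F#4.
D to F spans three letter names (D-E-F) — that makes it a third of some quality.
D4 to F#4 is 4 semitones, matching the major third exactly, so the quality is major.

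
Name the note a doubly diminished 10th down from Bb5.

G##4

Three letters down from B (plus an octave) reaches G.
A doubly diminished tenth spans 13 semitones, so from Bb5 the target pitch is G##4.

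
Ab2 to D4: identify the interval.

A to D spans four letter names (A-B-C-D), plus an octave, so the interval is some kind of eleventh.
Ab2 to D4 spans 18 semitones — one semitone wider than the perfect eleventh (17) — giving an augmented eleventh.
(Equivalently, a compound augmented fourth: an augmented fourth plus an octave.)

augmented eleventh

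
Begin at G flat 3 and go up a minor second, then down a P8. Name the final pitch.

A double-flat 2

Up a minor second from Gb3: Abb3 (1 semitone up).
Down a perfect octave from Abb3: Abb2 (12 semitones down).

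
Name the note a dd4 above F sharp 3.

The fourth takes the letter from F up to B.
A doubly diminished fourth spans 3 semitones, so from F#3 the target pitch is Bbb3.

B double-flat 3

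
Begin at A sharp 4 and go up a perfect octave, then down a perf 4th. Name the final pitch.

Up a perfect octave from A#4: A#5 (12 semitones up).
Down a perfect fourth from A#5: E#5 (5 semitones down).

E sharp 5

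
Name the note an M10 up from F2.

Three letters up from F (plus an octave) reaches A.
Moving 16 semitones up from F2 (the size of a major tenth) reaches A3.

A3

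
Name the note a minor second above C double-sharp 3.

Counting two letter names up from C lands on D.
Moving 1 semitone up from C##3 (the size of a minor second) reaches D#3.

D sharp 3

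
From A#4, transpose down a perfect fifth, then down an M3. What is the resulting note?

B3

A perfect fifth down from A#4 is D#4.
A major third down from D#4 is B3.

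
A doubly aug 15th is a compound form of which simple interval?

doubly augmented octave

Take out an octave (7 from the number): 15 − 7 = 8.
Quality carries through unchanged, so the simple form is a doubly augmented octave.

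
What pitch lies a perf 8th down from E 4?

The letter stays E (same as the start), shifted an octave down.
A perfect octave spans 12 semitones, so from E4 the target pitch is E3.

E 3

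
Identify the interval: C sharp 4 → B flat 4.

diminished seventh

C to B spans seven letter names (C-D-E-F-G-A-B), so the interval is some kind of seventh.
A major seventh would be 11 semitones; C#4 to Bb4 is 9, two semitones narrower, so the interval is diminished.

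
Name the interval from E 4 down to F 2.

Descending from E4 to F2 is the same interval as ascending F2 to E4.
F to E spans seven letter names (F-G-A-B-C-D-E), plus an octave — that makes it a fourteenth of some quality.
The major fourteenth spans 23 semitones, and F2 to E4 is exactly 23 semitones — so this is a major fourteenth.
(Equivalently, a compound major seventh: a major seventh plus an octave.)

major 14th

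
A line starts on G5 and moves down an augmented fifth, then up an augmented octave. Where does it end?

Down an augmented fifth from G5: Cb5 (8 semitones down).
Up an augmented octave from Cb5: C6 (13 semitones up).

C6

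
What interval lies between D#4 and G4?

diminished fourth

D to G spans four letter names (D-E-F-G): a fourth.
D#4 to G4 spans 4 semitones — one semitone narrower than the perfect fourth (5) — giving a diminished fourth.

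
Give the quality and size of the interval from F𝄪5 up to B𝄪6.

F to B spans four letter names (F-G-A-B), plus an octave — that makes it an eleventh of some quality.
A perfect eleventh would be 17 semitones; F##5 to B##6 is 18, one semitone wider, so the interval is augmented.
(Equivalently, a compound augmented fourth: an augmented fourth plus an octave.)

augmented eleventh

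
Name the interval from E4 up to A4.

perfect fourth

E to A spans four letter names (E-F-G-A): a fourth.
Counting semitones, E4→A4 is 5, which is the perfect fourth.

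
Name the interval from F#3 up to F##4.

A8

F to F is the same letter name, plus an octave: an octave.
The perfect octave is 12 semitones; here we have 13, one semitone wider: augmented.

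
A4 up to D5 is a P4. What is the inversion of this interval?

Interval numbers invert to sum to nine: 4 + 5 = 9, so a fourth inverts to a fifth.
Quality inverts too: perfect stays perfect. That makes the inversion a perfect fifth.

P5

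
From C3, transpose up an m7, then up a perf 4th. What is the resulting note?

Up a minor seventh from C3: Bb3 (10 semitones up).
Bb3 up a perfect fourth → Eb4 (5 semitones).

Eb4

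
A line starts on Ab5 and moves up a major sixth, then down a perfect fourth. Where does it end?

C6

Ab5 up a major sixth → F6 (9 semitones).
Down a perfect fourth from F6: C6 (5 semitones down).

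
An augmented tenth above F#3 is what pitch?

A##4

The tenth's letter: F up three letter names plus an octave → A.
Moving 17 semitones up from F#3 (the size of an augmented tenth) reaches A##4.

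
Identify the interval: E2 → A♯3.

augmented eleventh

E to A spans four letter names (E-F-G-A), plus an octave — that makes it an eleventh of some quality.
E2 to A#3 spans 18 semitones — one semitone wider than the perfect eleventh (17) — giving an augmented eleventh.
(Equivalently, a compound augmented fourth: an augmented fourth plus an octave.)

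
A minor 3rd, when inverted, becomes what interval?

The rule of nine gives the new number: 9 − 3 = 6, so a third becomes a sixth.
The quality also flips — minor becomes major — giving a major sixth.

M6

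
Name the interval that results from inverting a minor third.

M6

Interval numbers invert to sum to nine: 3 + 6 = 9, so a third inverts to a sixth.
Quality inverts too: minor becomes major. That makes the inversion a major sixth.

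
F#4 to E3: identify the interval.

Descending from F#4 to E3 is the same interval as ascending E3 to F#4.
E to F spans two letter names (E-F), plus an octave — that makes it a ninth of some quality.
The major ninth spans 14 semitones, and E3 to F#4 is exactly 14 semitones — so this is a major ninth.
(Equivalently, a compound major second: a major second plus an octave.)

major ninth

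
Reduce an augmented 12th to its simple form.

Subtracting seven from the interval number removes an octave: 12 − 7 = 5.
That makes an augmented twelfth a compound augmented fifth — an octave plus an augmented fifth.

augmented 5th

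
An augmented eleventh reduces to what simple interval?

A4

Each octave removed subtracts seven from the number: 11 − 7 = 4.
So an augmented eleventh is an octave plus an augmented fourth. The quality is unchanged.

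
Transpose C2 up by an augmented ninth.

The ninth's letter: C up two letter names plus an octave → D.
An augmented ninth spans 15 semitones, so from C2 the target pitch is D#3.

D#3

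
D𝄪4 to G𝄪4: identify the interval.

perfect 4th

D to G spans four letter names (D-E-F-G): a fourth.
D##4 to G##4 is 5 semitones, matching the perfect fourth exactly, so the quality is perfect.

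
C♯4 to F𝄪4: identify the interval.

augmented 4th

C to F spans four letter names (C-D-E-F): a fourth.
The perfect fourth is 5 semitones; here we have 6, one semitone wider: augmented.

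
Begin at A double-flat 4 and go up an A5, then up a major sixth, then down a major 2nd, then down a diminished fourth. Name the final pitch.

Abb4 up an augmented fifth → Eb5 (8 semitones).
A major sixth up from Eb5 is C6.
Down a major second from C6: Bb5 (2 semitones down).
Bb5 down a diminished fourth → F#5 (4 semitones).

F sharp 5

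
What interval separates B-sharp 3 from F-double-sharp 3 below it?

Descending from B#3 to F##3 is the same interval as ascending F##3 to B#3.
F to B spans four letter names (F-G-A-B): a fourth.
The perfect fourth spans 5 semitones, and F##3 to B#3 is exactly 5 semitones — so this is a perfect fourth.

perfect fourth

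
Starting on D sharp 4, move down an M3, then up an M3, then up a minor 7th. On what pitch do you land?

Down a major third from D#4: B3 (4 semitones down).
B3 up a major third → D#4 (4 semitones).
A minor seventh up from D#4 is C#5.

C sharp 5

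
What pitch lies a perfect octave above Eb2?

Eb3

The letter stays E (same as the start), shifted an octave up.
A perfect octave is 12 semitones; 12 semitones up from Eb2 gives Eb3.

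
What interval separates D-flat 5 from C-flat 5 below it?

Descending from Db5 to Cb5 is the same interval as ascending Cb5 to Db5.
C to D spans two letter names (C-D) — that makes it a second of some quality.
The major second spans 2 semitones, and Cb5 to Db5 is exactly 2 semitones — so this is a major second.

M2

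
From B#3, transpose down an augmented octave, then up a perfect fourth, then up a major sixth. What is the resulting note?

B#3 down an augmented octave → B2 (13 semitones).
Up a perfect fourth from B2: E3 (5 semitones up).
Up a major sixth from E3: C#4 (9 semitones up).

C#4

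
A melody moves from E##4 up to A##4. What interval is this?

P4

E to A spans four letter names (E-F-G-A): a fourth.
E##4 to A##4 is 5 semitones, matching the perfect fourth exactly, so the quality is perfect.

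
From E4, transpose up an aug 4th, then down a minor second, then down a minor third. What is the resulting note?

E4 up an augmented fourth → A#4 (6 semitones).
Down a minor second from A#4: G##4 (1 semitone down).
A minor third down from G##4 is E##4.

E##4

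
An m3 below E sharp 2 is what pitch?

C double-sharp 2

Counting three letter names down from E lands on C.
A minor third spans 3 semitones, so from E#2 the target pitch is C##2.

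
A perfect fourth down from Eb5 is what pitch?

Bb4

Four letter names down from E: B.
A perfect fourth is 5 semitones; 5 semitones down from Eb5 gives Bb4.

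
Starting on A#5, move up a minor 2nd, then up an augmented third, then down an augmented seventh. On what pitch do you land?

A#5 up a minor second → B5 (1 semitone).
Up an augmented third from B5: D##6 (5 semitones up).
D##6 down an augmented seventh → E5 (12 semitones).

E5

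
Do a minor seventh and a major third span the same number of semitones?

No

A minor seventh spans 10 semitones; a major third spans 4 semitones. They differ by 6.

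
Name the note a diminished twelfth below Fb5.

Bb3

The twelfth's letter: F down five letter names plus an octave → B.
A diminished twelfth spans 18 semitones, so from Fb5 the target pitch is Bb3.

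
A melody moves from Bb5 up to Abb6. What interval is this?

diminished 7th

B to A spans seven letter names (B-C-D-E-F-G-A), so the interval is some kind of seventh.
The major seventh is 11 semitones; here we have 9, two semitones narrower: diminished.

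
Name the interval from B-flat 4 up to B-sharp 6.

B to B is the same letter name, plus 2 octaves, so the interval is some kind of fifteenth.
Bb4 to B#6 spans 26 semitones — two semitones wider than the perfect fifteenth (24) — giving a doubly augmented fifteenth.
(Equivalently, a compound doubly augmented octave: a doubly augmented octave plus an octave.)

doubly augmented fifteenth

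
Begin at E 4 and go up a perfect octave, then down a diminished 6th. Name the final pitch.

E4 up a perfect octave → E5 (12 semitones).
Down a diminished sixth from E5: G##4 (7 semitones down).

G double-sharp 4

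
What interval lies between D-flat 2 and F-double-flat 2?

D to F spans three letter names (D-E-F): a third.
Db2 to Fbb2 spans 2 semitones — two semitones narrower than the major third (4) — giving a diminished third.

diminished third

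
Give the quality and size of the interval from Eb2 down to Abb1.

Descending from Eb2 to Abb1 is the same interval as ascending Abb1 to Eb2.
A to E spans five letter names (A-B-C-D-E), so the interval is some kind of fifth.
A perfect fifth would be 7 semitones; Abb1 to Eb2 is 8, one semitone wider, so the interval is augmented.

A5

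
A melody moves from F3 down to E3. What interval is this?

m2

Descending from F3 to E3 is the same interval as ascending E3 to F3.
E to F spans two letter names (E-F), so the interval is some kind of second.
A major second would be 2 semitones, but E3 to F3 is 1 — one semitone narrower, making it a minor second.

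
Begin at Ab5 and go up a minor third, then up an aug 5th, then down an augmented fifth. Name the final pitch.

Up a minor third from Ab5: Cb6 (3 semitones up).
Up an augmented fifth from Cb6: G6 (8 semitones up).
G6 down an augmented fifth → Cb6 (8 semitones).

Cb6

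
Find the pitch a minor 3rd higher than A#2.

The third takes the letter from A up to C.
A minor third spans 3 semitones, so from A#2 the target pitch is C#3.

C#3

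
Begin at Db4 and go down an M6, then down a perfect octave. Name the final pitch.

Fb2

Down a major sixth from Db4: Fb3 (9 semitones down).
Down a perfect octave from Fb3: Fb2 (12 semitones down).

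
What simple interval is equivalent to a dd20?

Subtracting seven from the interval number removes an octave: 20 − 14 = 6.
That makes a doubly diminished twentieth a compound doubly diminished sixth — 2 octaves plus a doubly diminished sixth.

doubly diminished sixth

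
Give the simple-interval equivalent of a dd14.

dd7

Subtracting seven from the interval number removes an octave: 14 − 7 = 7.
Quality carries through unchanged, so the simple form is a doubly diminished seventh.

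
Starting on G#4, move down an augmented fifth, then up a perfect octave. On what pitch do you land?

C5

G#4 down an augmented fifth → C4 (8 semitones).
C4 up a perfect octave → C5 (12 semitones).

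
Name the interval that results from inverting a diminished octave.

Inverted interval numbers add to nine, so an octave pairs with a unison (8 + 1 = 9).
Quality inverts too: diminished becomes augmented. That makes the inversion an augmented unison.

augmented 1st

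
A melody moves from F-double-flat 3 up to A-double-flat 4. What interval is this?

F to A spans three letter names (F-G-A), plus an octave — that makes it a tenth of some quality.
Fbb3 to Abb4 is 16 semitones, matching the major tenth exactly, so the quality is major.
(Equivalently, a compound major third: a major third plus an octave.)

major 10th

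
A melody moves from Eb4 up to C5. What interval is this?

E to C spans six letter names (E-F-G-A-B-C), so the interval is some kind of sixth.
The major sixth spans 9 semitones, and Eb4 to C5 is exactly 9 semitones — so this is a major sixth.

major 6th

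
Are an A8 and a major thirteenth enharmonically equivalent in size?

No

An augmented octave is 13 semitones but a major thirteenth is 21 semitones — different sizes.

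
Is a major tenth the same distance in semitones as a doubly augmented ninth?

A major tenth = 16 semitones = a doubly augmented ninth; enharmonically equal.

Yes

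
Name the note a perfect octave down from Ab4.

Ab3

An octave keeps the letter name A, an octave down from A.
Moving 12 semitones down from Ab4 (the size of a perfect octave) reaches Ab3.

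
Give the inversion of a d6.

Interval numbers invert to sum to nine: 6 + 3 = 9, so a sixth inverts to a third.
The quality also flips — diminished becomes augmented — giving an augmented third.

augmented 3rd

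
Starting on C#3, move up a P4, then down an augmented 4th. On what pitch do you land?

C3

C#3 up a perfect fourth → F#3 (5 semitones).
F#3 down an augmented fourth → C3 (6 semitones).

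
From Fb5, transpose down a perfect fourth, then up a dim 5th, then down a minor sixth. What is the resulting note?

Bbb4

Down a perfect fourth from Fb5: Cb5 (5 semitones down).
Up a diminished fifth from Cb5: Gbb5 (6 semitones up).
A minor sixth down from Gbb5 is Bbb4.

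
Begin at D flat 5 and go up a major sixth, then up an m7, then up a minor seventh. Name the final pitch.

G flat 7

Db5 up a major sixth → Bb5 (9 semitones).
Up a minor seventh from Bb5: Ab6 (10 semitones up).
Up a minor seventh from Ab6: Gb7 (10 semitones up).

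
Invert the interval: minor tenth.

M6

First reduce the compound minor tenth to its simple form, a minor third.
Inverted interval numbers add to nine, so a third pairs with a sixth (3 + 6 = 9).
And minor becomes major under inversion, so we get a major sixth.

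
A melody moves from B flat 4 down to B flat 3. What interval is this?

Descending from Bb4 to Bb3 is the same interval as ascending Bb3 to Bb4.
B to B is the same letter name, plus an octave — that makes it an octave of some quality.
Counting semitones, Bb3→Bb4 is 12, which is the perfect octave.

perfect octave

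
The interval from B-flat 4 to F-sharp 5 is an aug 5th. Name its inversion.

The rule of nine gives the new number: 9 − 5 = 4, so a fifth becomes a fourth.
Quality inverts too: augmented becomes diminished. That makes the inversion a diminished fourth.

d4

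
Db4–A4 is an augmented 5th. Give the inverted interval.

d4

The rule of nine gives the new number: 9 − 5 = 4, so a fifth becomes a fourth.
Quality inverts too: augmented becomes diminished. That makes the inversion a diminished fourth.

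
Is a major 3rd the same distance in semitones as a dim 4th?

Yes

A major third = 4 semitones = a diminished fourth; enharmonically equal.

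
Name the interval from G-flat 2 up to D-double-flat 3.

G to D spans five letter names (G-A-B-C-D) — that makes it a fifth of some quality.
A perfect fifth would be 7 semitones; Gb2 to Dbb3 is 6, one semitone narrower, so the interval is diminished.

d5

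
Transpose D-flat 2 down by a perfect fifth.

G-flat 1

Five letter names down from D: G.
Moving 7 semitones down from Db2 (the size of a perfect fifth) reaches Gb1.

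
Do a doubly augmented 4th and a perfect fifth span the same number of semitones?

Yes

Both span 7 semitones: a doubly augmented fourth and a perfect fifth are the same chromatic distance.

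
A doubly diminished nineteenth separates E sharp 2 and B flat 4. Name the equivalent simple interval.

dd5

Subtracting seven from the interval number removes an octave: 19 − 14 = 5.
Quality carries through unchanged, so the simple form is a doubly diminished fifth.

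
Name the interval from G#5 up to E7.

minor thirteenth

G to E spans six letter names (G-A-B-C-D-E), plus an octave — that makes it a thirteenth of some quality.
A major thirteenth would be 21 semitones, but G#5 to E7 is 20 — one semitone narrower, making it a minor thirteenth.
(Equivalently, a compound minor sixth: a minor sixth plus an octave.)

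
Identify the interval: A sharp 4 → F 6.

A to F spans six letter names (A-B-C-D-E-F), plus an octave, so the interval is some kind of thirteenth.
The major thirteenth is 21 semitones; here we have 19, two semitones narrower: diminished.
(Equivalently, a compound diminished sixth: a diminished sixth plus an octave.)

d13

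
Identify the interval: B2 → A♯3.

B to A spans seven letter names (B-C-D-E-F-G-A): a seventh.
B2 to A#3 is 11 semitones, matching the major seventh exactly, so the quality is major.

major seventh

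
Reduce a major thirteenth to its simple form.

M6

Each octave removed subtracts seven from the number: 13 − 7 = 6.
Quality carries through unchanged, so the simple form is a major sixth.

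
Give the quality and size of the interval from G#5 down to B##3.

Descending from G#5 to B##3 is the same interval as ascending B##3 to G#5.
B to G spans six letter names (B-C-D-E-F-G), plus an octave: a thirteenth.
The major thirteenth is 21 semitones; here we have 19, two semitones narrower: diminished.
(Equivalently, a compound diminished sixth: a diminished sixth plus an octave.)

d13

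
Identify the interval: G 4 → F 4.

Descending from G4 to F4 is the same interval as ascending F4 to G4.
F to G spans two letter names (F-G) — that makes it a second of some quality.
The major second spans 2 semitones, and F4 to G4 is exactly 2 semitones — so this is a major second.

M2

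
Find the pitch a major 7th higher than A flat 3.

G 4

Counting seven letter names up from A lands on G.
A major seventh is 11 semitones; 11 semitones up from Ab3 gives G4.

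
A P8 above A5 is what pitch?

An octave keeps the letter name A, an octave up from A.
A perfect octave spans 12 semitones, so from A5 the target pitch is A6.

A6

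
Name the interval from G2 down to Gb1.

augmented octave

Descending from G2 to Gb1 is the same interval as ascending Gb1 to G2.
G to G is the same letter name, plus an octave, so the interval is some kind of octave.
Gb1 to G2 spans 13 semitones — one semitone wider than the perfect octave (12) — giving an augmented octave.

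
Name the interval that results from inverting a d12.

A4

First reduce the compound diminished twelfth to its simple form, a diminished fifth.
Inverted interval numbers add to nine, so a fifth pairs with a fourth (5 + 4 = 9).
Quality inverts too: diminished becomes augmented. That makes the inversion an augmented fourth.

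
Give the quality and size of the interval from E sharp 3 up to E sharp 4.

perfect octave

E to E is the same letter name, plus an octave — that makes it an octave of some quality.
Counting semitones, E#3→E#4 is 12, which is the perfect octave.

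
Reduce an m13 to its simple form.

minor 6th

Subtracting seven from the interval number removes an octave: 13 − 7 = 6.
That makes a minor thirteenth a compound minor sixth — an octave plus a minor sixth.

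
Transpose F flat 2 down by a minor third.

Counting three letter names down from F lands on D.
A minor third is 3 semitones; 3 semitones down from Fb2 gives Db2.

D flat 2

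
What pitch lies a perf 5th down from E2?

Five letter names down from E: A.
A perfect fifth spans 7 semitones, so from E2 the target pitch is A1.

A1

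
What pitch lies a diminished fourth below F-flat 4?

Four letter names down from F: C.
A diminished fourth spans 4 semitones, so from Fb4 the target pitch is C4.

C 4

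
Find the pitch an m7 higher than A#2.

G#3

The seventh takes the letter from A up to G.
A minor seventh spans 10 semitones, so from A#2 the target pitch is G#3.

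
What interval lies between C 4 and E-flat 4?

m3

C to E spans three letter names (C-D-E): a third.
At 3 semitones, C4→Eb4 falls one short of a major third: minor.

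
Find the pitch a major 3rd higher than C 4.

Counting three letter names up from C lands on E.
A major third is 4 semitones; 4 semitones up from C4 gives E4.

E 4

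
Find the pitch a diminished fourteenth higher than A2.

Seven letters up from A (plus an octave) reaches G.
Moving 21 semitones up from A2 (the size of a diminished fourteenth) reaches Gb4.

Gb4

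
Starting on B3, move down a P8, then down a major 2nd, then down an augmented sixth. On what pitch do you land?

Cb2

A perfect octave down from B3 is B2.
Down a major second from B2: A2 (2 semitones down).
A2 down an augmented sixth → Cb2 (10 semitones).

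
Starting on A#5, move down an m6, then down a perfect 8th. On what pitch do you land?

Down a minor sixth from A#5: C##5 (8 semitones down).
C##5 down a perfect octave → C##4 (12 semitones).

C##4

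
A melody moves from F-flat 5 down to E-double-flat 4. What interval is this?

major ninth

Descending from Fb5 to Ebb4 is the same interval as ascending Ebb4 to Fb5.
E to F spans two letter names (E-F), plus an octave, so the interval is some kind of ninth.
Counting semitones, Ebb4→Fb5 is 14, which is the major ninth.
(Equivalently, a compound major second: a major second plus an octave.)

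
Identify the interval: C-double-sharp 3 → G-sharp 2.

Descending from C##3 to G#2 is the same interval as ascending G#2 to C##3.
G to C spans four letter names (G-A-B-C), so the interval is some kind of fourth.
The perfect fourth is 5 semitones; here we have 6, one semitone wider: augmented.

A4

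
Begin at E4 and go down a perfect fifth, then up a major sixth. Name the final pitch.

A perfect fifth down from E4 is A3.
A major sixth up from A3 is F#4.

F#4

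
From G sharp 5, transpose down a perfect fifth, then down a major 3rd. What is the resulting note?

G#5 down a perfect fifth → C#5 (7 semitones).
A major third down from C#5 is A4.

A 4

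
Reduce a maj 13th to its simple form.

major sixth

Take out an octave (7 from the number): 13 − 7 = 6.
So a major thirteenth is an octave plus a major sixth. The quality is unchanged.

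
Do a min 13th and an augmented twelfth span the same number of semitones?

Yes

Both span 20 semitones: a minor thirteenth and an augmented twelfth are the same chromatic distance.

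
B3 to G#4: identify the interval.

major 6th

B to G spans six letter names (B-C-D-E-F-G) — that makes it a sixth of some quality.
B3 to G#4 is 9 semitones, matching the major sixth exactly, so the quality is major.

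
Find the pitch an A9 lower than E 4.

D flat 3

Two letters down from E (plus an octave) reaches D.
Moving 15 semitones down from E4 (the size of an augmented ninth) reaches Db3.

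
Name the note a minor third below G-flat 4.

E-flat 4

The third takes the letter from G down to E.
A minor third spans 3 semitones, so from Gb4 the target pitch is Eb4.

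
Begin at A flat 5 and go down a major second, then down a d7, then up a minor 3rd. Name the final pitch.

C 5

Ab5 down a major second → Gb5 (2 semitones).
Down a diminished seventh from Gb5: A4 (9 semitones down).
A minor third up from A4 is C5.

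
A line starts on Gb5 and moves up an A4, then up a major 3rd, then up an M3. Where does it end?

Up an augmented fourth from Gb5: C6 (6 semitones up).
Up a major third from C6: E6 (4 semitones up).
Up a major third from E6: G#6 (4 semitones up).

G#6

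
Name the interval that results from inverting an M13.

First reduce the compound major thirteenth to its simple form, a major sixth.
The rule of nine gives the new number: 9 − 6 = 3, so a sixth becomes a third.
And major becomes minor under inversion, so we get a minor third.

minor third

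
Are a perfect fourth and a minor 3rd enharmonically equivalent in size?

A perfect fourth is 5 semitones but a minor third is 3 semitones — different sizes.

No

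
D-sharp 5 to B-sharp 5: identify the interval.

major sixth

D to B spans six letter names (D-E-F-G-A-B): a sixth.
D#5 to B#5 is 9 semitones, matching the major sixth exactly, so the quality is major.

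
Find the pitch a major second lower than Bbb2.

Two letter names down from B: A.
A major second is 2 semitones; 2 semitones down from Bbb2 gives Abb2.

Abb2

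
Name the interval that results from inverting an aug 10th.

First reduce the compound augmented tenth to its simple form, an augmented third.
The rule of nine gives the new number: 9 − 3 = 6, so a third becomes a sixth.
The quality also flips — augmented becomes diminished — giving a diminished sixth.

d6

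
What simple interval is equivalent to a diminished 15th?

diminished 8th

Subtracting seven from the interval number removes an octave: 15 − 7 = 8.
That makes a diminished fifteenth a compound diminished octave — an octave plus a diminished octave.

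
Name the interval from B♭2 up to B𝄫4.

B to B is the same letter name, plus 2 octaves, so the interval is some kind of fifteenth.
A perfect fifteenth would be 24 semitones; Bb2 to Bbb4 is 23, one semitone narrower, so the interval is diminished.
(Equivalently, a compound diminished octave: a diminished octave plus an octave.)

diminished 15th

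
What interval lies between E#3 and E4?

d8

E to E is the same letter name, plus an octave: an octave.
The perfect octave is 12 semitones; here we have 11, one semitone narrower: diminished.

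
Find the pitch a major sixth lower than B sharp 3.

Counting six letter names down from B lands on D.
A major sixth is 9 semitones; 9 semitones down from B#3 gives D#3.

D sharp 3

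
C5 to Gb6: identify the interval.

C to G spans five letter names (C-D-E-F-G), plus an octave: a twelfth.
A perfect twelfth would be 19 semitones; C5 to Gb6 is 18, one semitone narrower, so the interval is diminished.
(Equivalently, a compound diminished fifth: a diminished fifth plus an octave.)

d12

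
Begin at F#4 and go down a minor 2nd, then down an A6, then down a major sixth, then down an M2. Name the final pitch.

A minor second down from F#4 is E#4.
Down an augmented sixth from E#4: G3 (10 semitones down).
G3 down a major sixth → Bb2 (9 semitones).
Down a major second from Bb2: Ab2 (2 semitones down).

Ab2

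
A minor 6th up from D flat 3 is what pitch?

Six letter names up from D: B.
A minor sixth spans 8 semitones, so from Db3 the target pitch is Bbb3.

B double-flat 3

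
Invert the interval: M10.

minor sixth

First reduce the compound major tenth to its simple form, a major third.
The rule of nine gives the new number: 9 − 3 = 6, so a third becomes a sixth.
And major becomes minor under inversion, so we get a minor sixth.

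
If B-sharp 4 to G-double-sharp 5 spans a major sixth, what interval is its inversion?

minor third

The rule of nine gives the new number: 9 − 6 = 3, so a sixth becomes a third.
Quality inverts too: major becomes minor. That makes the inversion a minor third.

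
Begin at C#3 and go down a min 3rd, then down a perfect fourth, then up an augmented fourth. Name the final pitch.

A minor third down from C#3 is A#2.
A#2 down a perfect fourth → E#2 (5 semitones).
Up an augmented fourth from E#2: A##2 (6 semitones up).

A##2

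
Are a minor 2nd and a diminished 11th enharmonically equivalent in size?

1 semitone (minor second) vs 16 semitones (diminished eleventh): not equal.

No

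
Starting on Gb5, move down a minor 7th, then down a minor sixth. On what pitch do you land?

C4

Gb5 down a minor seventh → Ab4 (10 semitones).
Ab4 down a minor sixth → C4 (8 semitones).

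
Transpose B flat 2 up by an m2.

C flat 3

Counting two letter names up from B lands on C.
A minor second spans 1 semitone, so from Bb2 the target pitch is Cb3.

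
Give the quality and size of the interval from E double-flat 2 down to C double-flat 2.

major third

Descending from Ebb2 to Cbb2 is the same interval as ascending Cbb2 to Ebb2.
C to E spans three letter names (C-D-E), so the interval is some kind of third.
The major third spans 4 semitones, and Cbb2 to Ebb2 is exactly 4 semitones — so this is a major third.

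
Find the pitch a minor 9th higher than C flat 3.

Counting two letter names plus an octave up from C lands on D.
A minor ninth is 13 semitones; 13 semitones up from Cb3 gives Dbb4.

D double-flat 4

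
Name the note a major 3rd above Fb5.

Counting three letter names up from F lands on A.
Moving 4 semitones up from Fb5 (the size of a major third) reaches Ab5.

Ab5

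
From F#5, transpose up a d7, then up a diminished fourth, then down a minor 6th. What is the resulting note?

Cb6

F#5 up a diminished seventh → Eb6 (9 semitones).
A diminished fourth up from Eb6 is Abb6.
A minor sixth down from Abb6 is Cb6.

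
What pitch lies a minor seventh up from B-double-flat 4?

A-double-flat 5

Seven letter names up from B: A.
Moving 10 semitones up from Bbb4 (the size of a minor seventh) reaches Abb5.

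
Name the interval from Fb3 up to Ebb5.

minor fourteenth

F to E spans seven letter names (F-G-A-B-C-D-E), plus an octave — that makes it a fourteenth of some quality.
At 22 semitones, Fb3→Ebb5 falls one short of a major fourteenth: minor.
(Equivalently, a compound minor seventh: a minor seventh plus an octave.)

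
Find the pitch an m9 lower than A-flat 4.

Counting two letter names plus an octave down from A lands on G.
A minor ninth spans 13 semitones, so from Ab4 the target pitch is G3.

G 3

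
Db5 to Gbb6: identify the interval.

diminished 11th

D to G spans four letter names (D-E-F-G), plus an octave — that makes it an eleventh of some quality.
The perfect eleventh is 17 semitones; here we have 16, one semitone narrower: diminished.
(Equivalently, a compound diminished fourth: a diminished fourth plus an octave.)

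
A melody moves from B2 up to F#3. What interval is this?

B to F spans five letter names (B-C-D-E-F), so the interval is some kind of fifth.
B2 to F#3 is 7 semitones, matching the perfect fifth exactly, so the quality is perfect.

P5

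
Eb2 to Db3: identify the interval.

E to D spans seven letter names (E-F-G-A-B-C-D), so the interval is some kind of seventh.
At 10 semitones, Eb2→Db3 falls one short of a major seventh: minor.

minor 7th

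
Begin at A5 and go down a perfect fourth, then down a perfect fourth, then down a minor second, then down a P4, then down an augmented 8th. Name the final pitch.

E3

A perfect fourth down from A5 is E5.
A perfect fourth down from E5 is B4.
B4 down a minor second → A#4 (1 semitone).
A perfect fourth down from A#4 is E#4.
An augmented octave down from E#4 is E3.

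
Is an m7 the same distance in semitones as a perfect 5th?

10 semitones (minor seventh) vs 7 semitones (perfect fifth): not equal.

No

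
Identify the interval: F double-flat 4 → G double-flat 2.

m14

Descending from Fbb4 to Gbb2 is the same interval as ascending Gbb2 to Fbb4.
G to F spans seven letter names (G-A-B-C-D-E-F), plus an octave, so the interval is some kind of fourteenth.
Gbb2 to Fbb4 is 22 semitones, a half step short of the major fourteenth (23), so this is minor.
(Equivalently, a compound minor seventh: a minor seventh plus an octave.)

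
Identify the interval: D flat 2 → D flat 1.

perfect 8th

Descending from Db2 to Db1 is the same interval as ascending Db1 to Db2.
D to D is the same letter name, plus an octave, so the interval is some kind of octave.
The perfect octave spans 12 semitones, and Db1 to Db2 is exactly 12 semitones — so this is a perfect octave.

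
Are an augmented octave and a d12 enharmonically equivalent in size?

13 semitones (augmented octave) vs 18 semitones (diminished twelfth): not equal.

No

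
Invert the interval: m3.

The rule of nine gives the new number: 9 − 3 = 6, so a third becomes a sixth.
The quality also flips — minor becomes major — giving a major sixth.

major 6th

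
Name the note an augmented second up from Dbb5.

Eb5

Counting two letter names up from D lands on E.
Moving 3 semitones up from Dbb5 (the size of an augmented second) reaches Eb5.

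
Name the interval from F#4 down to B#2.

Descending from F#4 to B#2 is the same interval as ascending B#2 to F#4.
B to F spans five letter names (B-C-D-E-F), plus an octave, so the interval is some kind of twelfth.
B#2 to F#4 spans 18 semitones — one semitone narrower than the perfect twelfth (19) — giving a diminished twelfth.
(Equivalently, a compound diminished fifth: a diminished fifth plus an octave.)

diminished 12th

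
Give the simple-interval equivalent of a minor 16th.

Subtracting seven from the interval number removes an octave: 16 − 14 = 2.
That makes a minor sixteenth a compound minor second — 2 octaves plus a minor second.

minor 2nd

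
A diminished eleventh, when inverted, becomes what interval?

First reduce the compound diminished eleventh to its simple form, a diminished fourth.
Inverted interval numbers add to nine, so a fourth pairs with a fifth (4 + 5 = 9).
Quality inverts too: diminished becomes augmented. That makes the inversion an augmented fifth.

augmented fifth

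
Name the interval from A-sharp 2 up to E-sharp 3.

A to E spans five letter names (A-B-C-D-E): a fifth.
The perfect fifth spans 7 semitones, and A#2 to E#3 is exactly 7 semitones — so this is a perfect fifth.

perfect fifth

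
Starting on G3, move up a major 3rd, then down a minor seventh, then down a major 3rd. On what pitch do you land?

Up a major third from G3: B3 (4 semitones up).
A minor seventh down from B3 is C#3.
C#3 down a major third → A2 (4 semitones).

A2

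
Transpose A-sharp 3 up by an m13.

F-sharp 5

The thirteenth's letter: A up six letter names plus an octave → F.
A minor thirteenth spans 20 semitones, so from A#3 the target pitch is F#5.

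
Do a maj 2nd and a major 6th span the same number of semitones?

2 semitones (major second) vs 9 semitones (major sixth): not equal.

No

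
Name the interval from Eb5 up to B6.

A12

E to B spans five letter names (E-F-G-A-B), plus an octave: a twelfth.
Eb5 to B6 spans 20 semitones — one semitone wider than the perfect twelfth (19) — giving an augmented twelfth.
(Equivalently, a compound augmented fifth: an augmented fifth plus an octave.)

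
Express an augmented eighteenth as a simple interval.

augmented 4th

Each octave removed subtracts seven from the number: 18 − 14 = 4.
So an augmented eighteenth is 2 octaves plus an augmented fourth. The quality is unchanged.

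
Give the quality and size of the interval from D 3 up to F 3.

D to F spans three letter names (D-E-F), so the interval is some kind of third.
D3 to F3 is 3 semitones, a half step short of the major third (4), so this is minor.

minor 3rd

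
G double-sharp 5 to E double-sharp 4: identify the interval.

Descending from G##5 to E##4 is the same interval as ascending E##4 to G##5.
E to G spans three letter names (E-F-G), plus an octave — that makes it a tenth of some quality.
At 15 semitones, E##4→G##5 falls one short of a major tenth: minor.
(Equivalently, a compound minor third: a minor third plus an octave.)

minor 10th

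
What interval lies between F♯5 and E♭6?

diminished seventh

F to E spans seven letter names (F-G-A-B-C-D-E) — that makes it a seventh of some quality.
A major seventh would be 11 semitones; F#5 to Eb6 is 9, two semitones narrower, so the interval is diminished.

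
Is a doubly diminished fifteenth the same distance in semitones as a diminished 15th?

A doubly diminished fifteenth spans 22 semitones; a diminished fifteenth spans 23 semitones. They differ by 1.

No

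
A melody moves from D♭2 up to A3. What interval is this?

A12

D to A spans five letter names (D-E-F-G-A), plus an octave — that makes it a twelfth of some quality.
A perfect twelfth would be 19 semitones; Db2 to A3 is 20, one semitone wider, so the interval is augmented.
(Equivalently, a compound augmented fifth: an augmented fifth plus an octave.)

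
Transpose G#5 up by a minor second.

A5

The second takes the letter from G up to A.
Moving 1 semitone up from G#5 (the size of a minor second) reaches A5.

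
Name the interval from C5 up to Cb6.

diminished octave

C to C is the same letter name, plus an octave: an octave.
C5 to Cb6 spans 11 semitones — one semitone narrower than the perfect octave (12) — giving a diminished octave.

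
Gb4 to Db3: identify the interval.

Descending from Gb4 to Db3 is the same interval as ascending Db3 to Gb4.
D to G spans four letter names (D-E-F-G), plus an octave, so the interval is some kind of eleventh.
Db3 to Gb4 is 17 semitones, matching the perfect eleventh exactly, so the quality is perfect.
(Equivalently, a compound perfect fourth: a perfect fourth plus an octave.)

perfect eleventh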